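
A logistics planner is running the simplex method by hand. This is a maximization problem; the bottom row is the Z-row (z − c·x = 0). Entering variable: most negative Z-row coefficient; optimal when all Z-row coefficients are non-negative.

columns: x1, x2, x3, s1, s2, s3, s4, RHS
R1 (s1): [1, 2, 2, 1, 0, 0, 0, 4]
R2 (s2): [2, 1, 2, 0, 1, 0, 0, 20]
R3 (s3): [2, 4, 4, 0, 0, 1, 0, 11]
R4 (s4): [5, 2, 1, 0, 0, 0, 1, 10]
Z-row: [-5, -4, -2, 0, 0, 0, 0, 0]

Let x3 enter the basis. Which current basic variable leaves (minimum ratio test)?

s1

Column x3 entries and ratios — s1: 4/2 = 2; s2: 20/2 = 10; s3: 11/4 = 11/4; s4: 10/1 = 10.
Smallest ratio is 2 in the row of s1, so s1 leaves.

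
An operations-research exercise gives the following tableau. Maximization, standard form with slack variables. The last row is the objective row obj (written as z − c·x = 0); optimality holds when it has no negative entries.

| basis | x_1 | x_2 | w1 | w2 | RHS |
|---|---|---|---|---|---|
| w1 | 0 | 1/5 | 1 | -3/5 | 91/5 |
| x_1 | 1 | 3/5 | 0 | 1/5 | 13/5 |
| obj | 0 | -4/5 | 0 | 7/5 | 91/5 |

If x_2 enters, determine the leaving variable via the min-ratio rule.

Column x_2 entries and ratios — w1: (91/5)/(1/5) = 91; x_1: (13/5)/(3/5) = 13/3.
Smallest ratio is 13/3 in the row of x_1, so x_1 leaves.

x_1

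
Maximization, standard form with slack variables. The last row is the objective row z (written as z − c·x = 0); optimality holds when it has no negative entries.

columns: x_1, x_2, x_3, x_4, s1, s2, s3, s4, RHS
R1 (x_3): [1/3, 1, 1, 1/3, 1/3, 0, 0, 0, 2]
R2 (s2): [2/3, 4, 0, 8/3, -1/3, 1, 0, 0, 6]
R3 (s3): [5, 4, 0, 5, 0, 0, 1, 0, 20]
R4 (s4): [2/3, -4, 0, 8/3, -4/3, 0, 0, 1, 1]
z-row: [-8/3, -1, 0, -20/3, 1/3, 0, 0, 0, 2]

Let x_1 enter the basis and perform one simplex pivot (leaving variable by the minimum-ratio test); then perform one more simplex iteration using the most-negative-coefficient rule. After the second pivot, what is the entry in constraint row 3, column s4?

-15/68

Ratio test on column x_1 — row 1: 2/(1/3) = 6; row 2: 6/(2/3) = 9; row 3: 20/5 = 4; row 4: 1/(2/3) = 3/2. Minimum is 3/2 at row 4 (s4 leaves); pivot element 2/3.
Divide row 4 by 2/3; eliminate column x_1 from the other rows.
Second iteration: most negative z-row entry is -17 in column x_2, so x_2 enters.
Ratio test on column x_2 — row 1: (3/2)/3 = 1/2; row 2: 5/8 = 5/8; row 3: (25/2)/34 = 25/68; row 4: entry -6 ≤ 0. Minimum is 25/68 at row 3 (s3 leaves); pivot element 34.
Divide row 3 by 34; eliminate column x_2 from the other rows.
After both pivots, the entry at constraint row 3, column s4 is -15/68.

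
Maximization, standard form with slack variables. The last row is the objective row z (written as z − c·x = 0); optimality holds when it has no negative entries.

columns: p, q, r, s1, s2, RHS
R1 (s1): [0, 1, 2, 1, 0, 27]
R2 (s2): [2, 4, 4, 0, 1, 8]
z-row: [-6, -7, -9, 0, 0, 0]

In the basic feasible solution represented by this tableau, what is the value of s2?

8

s2 is basic (row 2); its value is the RHS of that row, 8.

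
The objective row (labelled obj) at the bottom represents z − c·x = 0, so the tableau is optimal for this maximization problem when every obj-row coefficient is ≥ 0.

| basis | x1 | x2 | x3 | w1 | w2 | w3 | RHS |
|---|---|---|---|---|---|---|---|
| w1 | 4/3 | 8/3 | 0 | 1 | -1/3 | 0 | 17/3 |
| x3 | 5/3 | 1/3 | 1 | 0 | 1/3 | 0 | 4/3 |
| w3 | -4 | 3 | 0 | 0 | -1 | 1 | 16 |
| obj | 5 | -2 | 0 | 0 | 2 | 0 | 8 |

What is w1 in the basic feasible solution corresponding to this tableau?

w1 is basic (row 1); its value is the RHS of that row, 17/3.

17/3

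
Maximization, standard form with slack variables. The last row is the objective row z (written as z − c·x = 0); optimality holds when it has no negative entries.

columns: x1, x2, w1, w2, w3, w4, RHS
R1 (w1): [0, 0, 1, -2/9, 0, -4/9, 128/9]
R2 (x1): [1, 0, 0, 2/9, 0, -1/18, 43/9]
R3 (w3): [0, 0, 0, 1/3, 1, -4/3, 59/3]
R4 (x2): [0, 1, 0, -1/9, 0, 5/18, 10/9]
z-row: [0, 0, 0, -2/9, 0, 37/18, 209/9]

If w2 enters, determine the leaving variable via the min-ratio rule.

Column w2 entries and ratios — w1: -2/9 ≤ 0, skip; x1: (43/9)/(2/9) = 43/2; w3: (59/3)/(1/3) = 59; x2: -1/9 ≤ 0, skip.
Smallest ratio is 43/2 in the row of x1, so x1 leaves.

x1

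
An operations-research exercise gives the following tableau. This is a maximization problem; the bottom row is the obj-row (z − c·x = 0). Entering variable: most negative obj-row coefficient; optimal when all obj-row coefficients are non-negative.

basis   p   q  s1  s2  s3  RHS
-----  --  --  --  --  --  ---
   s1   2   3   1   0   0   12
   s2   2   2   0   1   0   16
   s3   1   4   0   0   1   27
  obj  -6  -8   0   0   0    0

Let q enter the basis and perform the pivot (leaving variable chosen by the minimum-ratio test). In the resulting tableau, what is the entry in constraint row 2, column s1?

Ratio test on column q — row 1: 12/3 = 4; row 2: 16/2 = 8; row 3: 27/4 = 27/4. Minimum is 4 at row 1 (s1 leaves); pivot element 3.
Divide row 1 by 3; eliminate column q from the other rows.
Row 2 update in column s1: 0 − 2·(1/3) = -2/3.

-2/3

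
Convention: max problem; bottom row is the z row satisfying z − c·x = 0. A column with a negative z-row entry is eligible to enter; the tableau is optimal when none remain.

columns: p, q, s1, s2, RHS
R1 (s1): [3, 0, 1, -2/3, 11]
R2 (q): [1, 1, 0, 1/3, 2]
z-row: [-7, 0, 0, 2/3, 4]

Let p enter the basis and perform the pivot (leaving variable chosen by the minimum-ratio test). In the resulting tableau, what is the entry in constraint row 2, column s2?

Ratio test on column p — row 1: 11/3 = 11/3; row 2: 2/1 = 2. Minimum is 2 at row 2 (q leaves); pivot element 1.
Divide row 2 by 1; eliminate column p from the other rows.
In the new row 2, the s2 entry is the old entry divided by the pivot: (1/3)/1 = 1/3.

1/3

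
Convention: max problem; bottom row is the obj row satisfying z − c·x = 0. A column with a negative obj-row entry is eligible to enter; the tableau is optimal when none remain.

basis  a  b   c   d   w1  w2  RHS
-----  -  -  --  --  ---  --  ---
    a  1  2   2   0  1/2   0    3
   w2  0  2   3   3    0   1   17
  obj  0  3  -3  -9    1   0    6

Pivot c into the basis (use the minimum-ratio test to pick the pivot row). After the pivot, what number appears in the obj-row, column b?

6

Ratio test on column c — row 1: 3/2 = 3/2; row 2: 17/3 = 17/3. Minimum is 3/2 at row 1 (a leaves); pivot element 2.
Divide row 1 by 2; eliminate column c from the other rows.
obj-row update in column b: 3 − (-3)·1 = 6.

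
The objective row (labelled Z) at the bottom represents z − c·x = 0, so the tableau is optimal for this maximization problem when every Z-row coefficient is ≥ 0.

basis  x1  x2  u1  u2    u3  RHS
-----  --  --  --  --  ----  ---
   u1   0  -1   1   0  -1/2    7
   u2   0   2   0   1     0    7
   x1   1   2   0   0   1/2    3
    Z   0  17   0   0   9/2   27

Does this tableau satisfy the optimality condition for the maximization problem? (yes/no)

Every Z-row coefficient is ≥ 0, so the tableau is optimal.

yes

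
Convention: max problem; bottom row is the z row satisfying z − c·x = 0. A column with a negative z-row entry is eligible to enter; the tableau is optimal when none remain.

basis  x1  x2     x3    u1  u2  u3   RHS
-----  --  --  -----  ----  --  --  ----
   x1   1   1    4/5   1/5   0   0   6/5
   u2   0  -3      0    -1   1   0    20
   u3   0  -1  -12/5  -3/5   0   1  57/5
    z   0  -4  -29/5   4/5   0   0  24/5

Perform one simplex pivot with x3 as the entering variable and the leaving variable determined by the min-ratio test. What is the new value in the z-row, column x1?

Ratio test on column x3 — row 1: (6/5)/(4/5) = 3/2; row 2: entry 0 ≤ 0; row 3: entry -12/5 ≤ 0. Minimum is 3/2 at row 1 (x1 leaves); pivot element 4/5.
Divide row 1 by 4/5; eliminate column x3 from the other rows.
z-row update in column x1: 0 − (-29/5)·(5/4) = 29/4.

29/4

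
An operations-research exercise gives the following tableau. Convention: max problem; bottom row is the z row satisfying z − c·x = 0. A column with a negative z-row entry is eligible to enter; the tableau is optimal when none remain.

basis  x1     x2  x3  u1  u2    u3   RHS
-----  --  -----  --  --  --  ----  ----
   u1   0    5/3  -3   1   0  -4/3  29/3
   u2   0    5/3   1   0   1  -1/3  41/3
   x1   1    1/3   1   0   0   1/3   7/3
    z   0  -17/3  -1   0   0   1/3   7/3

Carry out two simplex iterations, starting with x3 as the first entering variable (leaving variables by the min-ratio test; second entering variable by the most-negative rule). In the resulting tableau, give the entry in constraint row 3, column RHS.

1/4

Ratio test on column x3 — row 1: entry -3 ≤ 0; row 2: (41/3)/1 = 41/3; row 3: (7/3)/1 = 7/3. Minimum is 7/3 at row 3 (x1 leaves); pivot element 1.
Divide row 3 by 1; eliminate column x3 from the other rows.
Second iteration: most negative z-row entry is -16/3 in column x2, so x2 enters.
Ratio test on column x2 — row 1: (50/3)/(8/3) = 25/4; row 2: (34/3)/(4/3) = 17/2; row 3: (7/3)/(1/3) = 7. Minimum is 25/4 at row 1 (u1 leaves); pivot element 8/3.
Divide row 1 by 8/3; eliminate column x2 from the other rows.
After both pivots, the entry at constraint row 3, column RHS is 1/4.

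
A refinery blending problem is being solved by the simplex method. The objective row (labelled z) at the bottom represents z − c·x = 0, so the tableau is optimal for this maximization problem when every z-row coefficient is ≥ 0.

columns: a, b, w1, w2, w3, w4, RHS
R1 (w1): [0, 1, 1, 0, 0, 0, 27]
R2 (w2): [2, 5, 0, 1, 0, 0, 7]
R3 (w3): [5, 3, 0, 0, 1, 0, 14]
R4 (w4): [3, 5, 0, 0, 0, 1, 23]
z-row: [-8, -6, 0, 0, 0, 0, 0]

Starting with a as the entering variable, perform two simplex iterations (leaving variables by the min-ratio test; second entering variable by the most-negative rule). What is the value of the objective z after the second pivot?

434/19

Ratio test on column a — row 1: entry 0 ≤ 0; row 2: 7/2 = 7/2; row 3: 14/5 = 14/5; row 4: 23/3 = 23/3. Minimum is 14/5 at row 3 (w3 leaves); pivot element 5.
Pivot on row 3; the z-row RHS becomes 0 − (-8)·(14/5) = 112/5.
Next entering variable (most negative z-row entry -6/5): b.
Ratio test on column b — row 1: 27/1 = 27; row 2: (7/5)/(19/5) = 7/19; row 3: (14/5)/(3/5) = 14/3; row 4: (73/5)/(16/5) = 73/16. Minimum is 7/19 at row 2 (w2 leaves); pivot element 19/5.
After the second pivot the z-row RHS is 112/5 − (-6/5)·(7/19) = 434/19.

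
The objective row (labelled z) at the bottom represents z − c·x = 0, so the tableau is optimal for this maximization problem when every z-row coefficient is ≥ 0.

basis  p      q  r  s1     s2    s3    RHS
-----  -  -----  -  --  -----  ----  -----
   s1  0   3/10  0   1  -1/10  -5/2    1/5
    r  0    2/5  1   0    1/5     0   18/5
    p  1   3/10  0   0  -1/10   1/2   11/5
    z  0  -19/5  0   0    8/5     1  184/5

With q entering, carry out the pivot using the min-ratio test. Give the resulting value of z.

Ratio test on column q — row 1: (1/5)/(3/10) = 2/3; row 2: (18/5)/(2/5) = 9; row 3: (11/5)/(3/10) = 22/3. Minimum is 2/3 at row 1 (s1 leaves); pivot element 3/10.
Pivot on row 1; the z-row RHS becomes 184/5 − (-19/5)·(2/3) = 118/3.

118/3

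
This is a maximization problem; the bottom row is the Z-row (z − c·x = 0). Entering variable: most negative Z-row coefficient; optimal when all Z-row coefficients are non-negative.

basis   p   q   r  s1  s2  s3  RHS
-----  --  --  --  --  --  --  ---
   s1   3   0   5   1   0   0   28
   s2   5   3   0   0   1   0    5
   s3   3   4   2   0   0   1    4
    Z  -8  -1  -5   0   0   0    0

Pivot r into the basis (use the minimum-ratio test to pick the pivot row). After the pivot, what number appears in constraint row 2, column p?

5

Ratio test on column r — row 1: 28/5 = 28/5; row 2: entry 0 ≤ 0; row 3: 4/2 = 2. Minimum is 2 at row 3 (s3 leaves); pivot element 2.
Divide row 3 by 2; eliminate column r from the other rows.
Row 2 update in column p: 5 − 0·(3/2) = 5.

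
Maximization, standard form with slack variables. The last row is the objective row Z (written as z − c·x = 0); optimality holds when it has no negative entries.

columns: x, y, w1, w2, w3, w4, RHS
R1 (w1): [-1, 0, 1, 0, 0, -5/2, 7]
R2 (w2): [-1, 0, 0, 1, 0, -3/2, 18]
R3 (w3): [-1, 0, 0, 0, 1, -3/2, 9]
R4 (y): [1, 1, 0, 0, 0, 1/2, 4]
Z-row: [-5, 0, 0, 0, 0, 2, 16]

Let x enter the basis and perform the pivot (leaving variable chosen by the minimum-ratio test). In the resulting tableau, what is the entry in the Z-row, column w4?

Ratio test on column x — row 1: entry -1 ≤ 0; row 2: entry -1 ≤ 0; row 3: entry -1 ≤ 0; row 4: 4/1 = 4. Minimum is 4 at row 4 (y leaves); pivot element 1.
Divide row 4 by 1; eliminate column x from the other rows.
Z-row update in column w4: 2 − (-5)·(1/2) = 9/2.

9/2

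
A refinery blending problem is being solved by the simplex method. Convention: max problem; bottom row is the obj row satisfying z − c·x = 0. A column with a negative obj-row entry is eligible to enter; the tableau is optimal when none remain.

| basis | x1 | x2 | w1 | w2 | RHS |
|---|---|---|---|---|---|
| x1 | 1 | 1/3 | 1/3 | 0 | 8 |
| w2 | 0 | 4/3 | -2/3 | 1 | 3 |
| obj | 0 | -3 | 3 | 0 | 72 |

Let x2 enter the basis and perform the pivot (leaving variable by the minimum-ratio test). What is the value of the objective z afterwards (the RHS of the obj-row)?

Ratio test on column x2 — row 1: 8/(1/3) = 24; row 2: 3/(4/3) = 9/4. Minimum is 9/4 at row 2 (w2 leaves); pivot element 4/3.
Pivot on row 2; the obj-row RHS becomes 72 − (-3)·(9/4) = 315/4.

315/4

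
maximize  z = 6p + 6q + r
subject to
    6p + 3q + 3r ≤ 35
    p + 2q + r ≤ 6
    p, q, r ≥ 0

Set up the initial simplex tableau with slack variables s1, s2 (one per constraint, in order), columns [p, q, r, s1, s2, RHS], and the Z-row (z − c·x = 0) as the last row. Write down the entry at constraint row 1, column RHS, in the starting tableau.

The RHS of constraint 1 is b_1 = 35.

35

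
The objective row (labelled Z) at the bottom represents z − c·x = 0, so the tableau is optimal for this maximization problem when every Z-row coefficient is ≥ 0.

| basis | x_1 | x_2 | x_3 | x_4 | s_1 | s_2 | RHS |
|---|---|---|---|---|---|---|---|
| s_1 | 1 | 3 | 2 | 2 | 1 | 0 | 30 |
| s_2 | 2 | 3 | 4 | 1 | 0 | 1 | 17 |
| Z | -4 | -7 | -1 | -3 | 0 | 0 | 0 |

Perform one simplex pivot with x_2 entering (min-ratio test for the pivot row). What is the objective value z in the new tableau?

119/3

Ratio test on column x_2 — row 1: 30/3 = 10; row 2: 17/3 = 17/3. Minimum is 17/3 at row 2 (s_2 leaves); pivot element 3.
Pivot on row 2; the Z-row RHS becomes 0 − (-7)·(17/3) = 119/3.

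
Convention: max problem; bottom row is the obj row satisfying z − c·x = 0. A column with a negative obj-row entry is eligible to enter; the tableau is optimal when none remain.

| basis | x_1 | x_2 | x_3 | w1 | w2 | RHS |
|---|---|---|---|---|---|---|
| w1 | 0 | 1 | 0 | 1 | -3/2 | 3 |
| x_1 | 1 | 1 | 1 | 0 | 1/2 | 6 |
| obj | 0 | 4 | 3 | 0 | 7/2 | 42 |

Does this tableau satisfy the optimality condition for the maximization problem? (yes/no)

Every obj-row coefficient is ≥ 0, so the tableau is optimal.

yes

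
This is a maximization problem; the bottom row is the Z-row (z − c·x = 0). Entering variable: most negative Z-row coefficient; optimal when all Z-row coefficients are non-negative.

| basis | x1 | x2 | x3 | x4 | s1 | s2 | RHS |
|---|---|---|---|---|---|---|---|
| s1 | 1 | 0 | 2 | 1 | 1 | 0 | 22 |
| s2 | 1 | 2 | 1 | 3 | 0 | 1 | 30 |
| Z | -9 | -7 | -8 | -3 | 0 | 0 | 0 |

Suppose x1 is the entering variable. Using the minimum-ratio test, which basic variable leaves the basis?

Column x1 entries and ratios — s1: 22/1 = 22; s2: 30/1 = 30.
Smallest ratio is 22 in the row of s1, so s1 leaves.

s1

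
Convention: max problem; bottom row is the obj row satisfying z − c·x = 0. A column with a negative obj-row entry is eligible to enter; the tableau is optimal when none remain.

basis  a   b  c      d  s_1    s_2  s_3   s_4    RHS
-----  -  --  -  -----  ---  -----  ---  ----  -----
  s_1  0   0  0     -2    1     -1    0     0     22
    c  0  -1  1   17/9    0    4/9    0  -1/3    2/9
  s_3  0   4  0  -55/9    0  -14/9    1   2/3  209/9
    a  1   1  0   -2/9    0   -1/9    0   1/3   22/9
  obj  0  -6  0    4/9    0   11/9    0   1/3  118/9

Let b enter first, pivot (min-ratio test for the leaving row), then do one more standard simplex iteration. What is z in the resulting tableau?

Ratio test on column b — row 1: entry 0 ≤ 0; row 2: entry -1 ≤ 0; row 3: (209/9)/4 = 209/36; row 4: (22/9)/1 = 22/9. Minimum is 22/9 at row 4 (a leaves); pivot element 1.
Pivot on row 4; the obj-row RHS becomes 118/9 − (-6)·(22/9) = 250/9.
Next entering variable (most negative obj-row entry -8/9): d.
Ratio test on column d — row 1: entry -2 ≤ 0; row 2: (8/3)/(5/3) = 8/5; row 3: entry -47/9 ≤ 0; row 4: entry -2/9 ≤ 0. Minimum is 8/5 at row 2 (c leaves); pivot element 5/3.
After the second pivot the obj-row RHS is 250/9 − (-8/9)·(8/5) = 146/5.

146/5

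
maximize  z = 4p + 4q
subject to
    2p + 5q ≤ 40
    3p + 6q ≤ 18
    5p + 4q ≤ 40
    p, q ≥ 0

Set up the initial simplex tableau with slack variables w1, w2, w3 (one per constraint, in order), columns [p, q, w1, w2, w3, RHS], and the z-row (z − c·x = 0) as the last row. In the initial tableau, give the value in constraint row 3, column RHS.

40

The RHS of constraint 3 is b_3 = 40.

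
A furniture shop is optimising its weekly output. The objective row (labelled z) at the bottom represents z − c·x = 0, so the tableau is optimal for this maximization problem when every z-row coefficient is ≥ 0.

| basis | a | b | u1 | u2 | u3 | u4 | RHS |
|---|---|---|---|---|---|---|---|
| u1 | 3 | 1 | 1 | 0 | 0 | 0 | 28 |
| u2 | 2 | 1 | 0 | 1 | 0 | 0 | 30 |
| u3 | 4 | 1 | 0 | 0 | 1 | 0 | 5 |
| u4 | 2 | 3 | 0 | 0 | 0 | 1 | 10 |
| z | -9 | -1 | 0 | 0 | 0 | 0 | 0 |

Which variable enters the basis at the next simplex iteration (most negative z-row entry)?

Negative z-row entries: a: -9, b: -1.
The most negative is -9 in column a, so a enters.

a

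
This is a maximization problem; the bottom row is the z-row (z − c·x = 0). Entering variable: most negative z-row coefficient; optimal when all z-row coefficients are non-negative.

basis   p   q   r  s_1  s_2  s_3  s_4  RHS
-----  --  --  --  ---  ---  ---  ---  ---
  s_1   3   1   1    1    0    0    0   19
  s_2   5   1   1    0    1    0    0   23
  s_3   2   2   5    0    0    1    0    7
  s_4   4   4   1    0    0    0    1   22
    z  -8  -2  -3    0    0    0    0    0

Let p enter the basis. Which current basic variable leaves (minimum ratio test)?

s_3

Column p entries and ratios — s_1: 19/3 = 19/3; s_2: 23/5 = 23/5; s_3: 7/2 = 7/2; s_4: 22/4 = 11/2.
Smallest ratio is 7/2 in the row of s_3, so s_3 leaves.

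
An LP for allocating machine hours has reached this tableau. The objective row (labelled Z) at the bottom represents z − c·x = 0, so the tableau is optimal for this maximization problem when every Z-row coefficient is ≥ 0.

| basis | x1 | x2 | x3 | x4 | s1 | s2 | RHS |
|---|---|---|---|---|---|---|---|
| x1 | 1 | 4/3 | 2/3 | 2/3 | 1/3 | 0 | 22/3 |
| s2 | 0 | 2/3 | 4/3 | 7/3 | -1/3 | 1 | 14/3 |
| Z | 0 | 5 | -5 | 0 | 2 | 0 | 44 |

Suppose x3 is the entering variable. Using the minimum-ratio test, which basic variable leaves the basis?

s2

Column x3 entries and ratios — x1: (22/3)/(2/3) = 11; s2: (14/3)/(4/3) = 7/2.
Smallest ratio is 7/2 in the row of s2, so s2 leaves.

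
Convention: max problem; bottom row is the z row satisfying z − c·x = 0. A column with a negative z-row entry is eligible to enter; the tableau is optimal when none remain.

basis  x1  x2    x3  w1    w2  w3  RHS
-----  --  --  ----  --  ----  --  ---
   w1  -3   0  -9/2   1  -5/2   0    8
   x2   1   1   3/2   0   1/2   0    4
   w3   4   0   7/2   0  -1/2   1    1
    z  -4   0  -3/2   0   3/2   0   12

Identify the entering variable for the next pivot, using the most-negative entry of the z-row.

x1

Negative z-row entries: x1: -4, x3: -3/2.
The most negative is -4 in column x1, so x1 enters.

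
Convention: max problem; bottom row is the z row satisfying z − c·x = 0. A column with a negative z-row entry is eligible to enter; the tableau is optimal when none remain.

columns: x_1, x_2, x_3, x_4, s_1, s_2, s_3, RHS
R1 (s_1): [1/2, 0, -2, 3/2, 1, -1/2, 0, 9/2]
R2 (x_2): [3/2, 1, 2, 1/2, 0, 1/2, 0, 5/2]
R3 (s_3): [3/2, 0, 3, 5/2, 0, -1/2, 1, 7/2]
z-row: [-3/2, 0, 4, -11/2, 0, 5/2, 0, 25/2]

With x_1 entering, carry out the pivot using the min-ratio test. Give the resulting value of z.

Ratio test on column x_1 — row 1: (9/2)/(1/2) = 9; row 2: (5/2)/(3/2) = 5/3; row 3: (7/2)/(3/2) = 7/3. Minimum is 5/3 at row 2 (x_2 leaves); pivot element 3/2.
Pivot on row 2; the z-row RHS becomes 25/2 − (-3/2)·(5/3) = 15.

15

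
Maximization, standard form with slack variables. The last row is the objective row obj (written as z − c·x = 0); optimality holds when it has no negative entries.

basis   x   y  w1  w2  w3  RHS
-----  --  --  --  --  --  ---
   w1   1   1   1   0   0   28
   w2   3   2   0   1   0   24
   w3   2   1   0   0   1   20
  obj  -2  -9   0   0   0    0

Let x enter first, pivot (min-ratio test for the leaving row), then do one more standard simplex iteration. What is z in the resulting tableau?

108

Ratio test on column x — row 1: 28/1 = 28; row 2: 24/3 = 8; row 3: 20/2 = 10. Minimum is 8 at row 2 (w2 leaves); pivot element 3.
Pivot on row 2; the obj-row RHS becomes 0 − (-2)·8 = 16.
Next entering variable (most negative obj-row entry -23/3): y.
Ratio test on column y — row 1: 20/(1/3) = 60; row 2: 8/(2/3) = 12; row 3: entry -1/3 ≤ 0. Minimum is 12 at row 2 (x leaves); pivot element 2/3.
After the second pivot the obj-row RHS is 16 − (-23/3)·12 = 108.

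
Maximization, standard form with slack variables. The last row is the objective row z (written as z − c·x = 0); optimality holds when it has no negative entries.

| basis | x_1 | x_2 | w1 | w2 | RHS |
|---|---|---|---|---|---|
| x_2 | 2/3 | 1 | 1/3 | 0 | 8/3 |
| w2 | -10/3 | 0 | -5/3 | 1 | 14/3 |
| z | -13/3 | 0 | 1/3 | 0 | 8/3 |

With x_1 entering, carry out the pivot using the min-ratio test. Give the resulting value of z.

20

Ratio test on column x_1 — row 1: (8/3)/(2/3) = 4; row 2: entry -10/3 ≤ 0. Minimum is 4 at row 1 (x_2 leaves); pivot element 2/3.
Pivot on row 1; the z-row RHS becomes 8/3 − (-13/3)·4 = 20.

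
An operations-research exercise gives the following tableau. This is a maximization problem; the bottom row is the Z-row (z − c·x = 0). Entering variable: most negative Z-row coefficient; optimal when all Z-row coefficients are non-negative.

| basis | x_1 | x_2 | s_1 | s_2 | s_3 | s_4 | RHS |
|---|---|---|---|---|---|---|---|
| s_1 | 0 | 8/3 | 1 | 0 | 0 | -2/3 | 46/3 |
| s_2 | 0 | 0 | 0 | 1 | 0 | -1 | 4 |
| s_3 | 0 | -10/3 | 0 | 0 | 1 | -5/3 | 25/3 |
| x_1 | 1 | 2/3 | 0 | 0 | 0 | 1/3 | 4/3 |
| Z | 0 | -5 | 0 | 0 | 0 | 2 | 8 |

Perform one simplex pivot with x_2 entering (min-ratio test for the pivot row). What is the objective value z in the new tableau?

Ratio test on column x_2 — row 1: (46/3)/(8/3) = 23/4; row 2: entry 0 ≤ 0; row 3: entry -10/3 ≤ 0; row 4: (4/3)/(2/3) = 2. Minimum is 2 at row 4 (x_1 leaves); pivot element 2/3.
Pivot on row 4; the Z-row RHS becomes 8 − (-5)·2 = 18.

18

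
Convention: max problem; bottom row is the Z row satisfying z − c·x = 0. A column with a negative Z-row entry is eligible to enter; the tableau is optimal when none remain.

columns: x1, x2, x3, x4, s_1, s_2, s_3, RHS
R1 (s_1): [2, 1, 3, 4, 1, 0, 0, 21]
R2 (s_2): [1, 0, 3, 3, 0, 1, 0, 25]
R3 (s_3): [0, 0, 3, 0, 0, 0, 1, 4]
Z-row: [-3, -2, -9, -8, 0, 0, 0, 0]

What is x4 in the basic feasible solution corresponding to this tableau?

0

x4 is not in the basis, so in the current basic feasible solution x4 = 0.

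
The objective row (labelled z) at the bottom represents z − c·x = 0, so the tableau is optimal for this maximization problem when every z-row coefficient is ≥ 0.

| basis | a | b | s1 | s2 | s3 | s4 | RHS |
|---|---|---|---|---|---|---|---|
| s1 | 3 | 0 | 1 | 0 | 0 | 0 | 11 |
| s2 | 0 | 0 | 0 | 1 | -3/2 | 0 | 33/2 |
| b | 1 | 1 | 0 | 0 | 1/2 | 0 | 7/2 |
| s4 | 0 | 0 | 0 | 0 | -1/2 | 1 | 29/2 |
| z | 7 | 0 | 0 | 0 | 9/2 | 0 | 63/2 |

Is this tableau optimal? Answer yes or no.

yes

Every z-row coefficient is ≥ 0, so the tableau is optimal.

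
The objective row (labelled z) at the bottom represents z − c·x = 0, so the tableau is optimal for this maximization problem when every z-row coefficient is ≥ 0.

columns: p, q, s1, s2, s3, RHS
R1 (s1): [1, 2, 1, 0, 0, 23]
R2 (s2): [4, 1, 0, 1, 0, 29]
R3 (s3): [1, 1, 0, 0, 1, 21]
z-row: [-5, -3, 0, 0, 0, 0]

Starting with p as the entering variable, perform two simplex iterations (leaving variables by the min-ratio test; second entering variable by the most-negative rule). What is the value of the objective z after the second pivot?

52

Ratio test on column p — row 1: 23/1 = 23; row 2: 29/4 = 29/4; row 3: 21/1 = 21. Minimum is 29/4 at row 2 (s2 leaves); pivot element 4.
Pivot on row 2; the z-row RHS becomes 0 − (-5)·(29/4) = 145/4.
Next entering variable (most negative z-row entry -7/4): q.
Ratio test on column q — row 1: (63/4)/(7/4) = 9; row 2: (29/4)/(1/4) = 29; row 3: (55/4)/(3/4) = 55/3. Minimum is 9 at row 1 (s1 leaves); pivot element 7/4.
After the second pivot the z-row RHS is 145/4 − (-7/4)·9 = 52.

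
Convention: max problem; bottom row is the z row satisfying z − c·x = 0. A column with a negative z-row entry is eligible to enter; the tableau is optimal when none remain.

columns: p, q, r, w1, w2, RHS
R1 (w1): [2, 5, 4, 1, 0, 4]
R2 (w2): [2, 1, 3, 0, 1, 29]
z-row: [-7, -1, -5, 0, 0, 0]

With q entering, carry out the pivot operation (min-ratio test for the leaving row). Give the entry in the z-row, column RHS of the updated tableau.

Ratio test on column q — row 1: 4/5 = 4/5; row 2: 29/1 = 29. Minimum is 4/5 at row 1 (w1 leaves); pivot element 5.
Divide row 1 by 5; eliminate column q from the other rows.
z-row update in column RHS: 0 − (-1)·(4/5) = 4/5.

4/5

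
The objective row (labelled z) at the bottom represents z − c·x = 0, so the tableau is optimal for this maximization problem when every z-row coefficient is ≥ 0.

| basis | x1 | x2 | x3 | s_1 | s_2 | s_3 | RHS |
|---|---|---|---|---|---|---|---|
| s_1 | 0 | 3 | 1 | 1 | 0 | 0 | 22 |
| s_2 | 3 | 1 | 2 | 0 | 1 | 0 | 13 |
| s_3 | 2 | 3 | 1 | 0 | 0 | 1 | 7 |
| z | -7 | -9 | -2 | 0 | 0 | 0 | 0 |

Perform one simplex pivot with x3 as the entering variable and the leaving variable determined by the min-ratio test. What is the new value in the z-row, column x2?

-8

Ratio test on column x3 — row 1: 22/1 = 22; row 2: 13/2 = 13/2; row 3: 7/1 = 7. Minimum is 13/2 at row 2 (s_2 leaves); pivot element 2.
Divide row 2 by 2; eliminate column x3 from the other rows.
z-row update in column x2: -9 − (-2)·(1/2) = -8.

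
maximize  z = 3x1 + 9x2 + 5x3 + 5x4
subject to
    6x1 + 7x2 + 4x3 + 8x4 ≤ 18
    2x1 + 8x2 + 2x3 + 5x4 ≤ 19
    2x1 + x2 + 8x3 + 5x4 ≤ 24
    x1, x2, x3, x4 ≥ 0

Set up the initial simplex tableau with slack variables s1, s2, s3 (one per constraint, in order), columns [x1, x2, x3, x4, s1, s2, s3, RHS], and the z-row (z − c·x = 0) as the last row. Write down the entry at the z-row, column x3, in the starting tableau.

-5

The z-row carries the negated objective coefficients: the x3 entry is -5.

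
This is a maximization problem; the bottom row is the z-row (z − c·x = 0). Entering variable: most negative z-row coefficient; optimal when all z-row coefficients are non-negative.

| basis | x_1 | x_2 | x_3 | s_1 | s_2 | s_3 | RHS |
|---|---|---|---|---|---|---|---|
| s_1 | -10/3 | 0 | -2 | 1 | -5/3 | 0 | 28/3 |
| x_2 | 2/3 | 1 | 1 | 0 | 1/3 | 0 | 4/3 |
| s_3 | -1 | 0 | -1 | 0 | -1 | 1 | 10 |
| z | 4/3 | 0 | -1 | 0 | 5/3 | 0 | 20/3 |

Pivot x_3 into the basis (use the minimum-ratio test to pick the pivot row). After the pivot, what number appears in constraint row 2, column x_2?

Ratio test on column x_3 — row 1: entry -2 ≤ 0; row 2: (4/3)/1 = 4/3; row 3: entry -1 ≤ 0. Minimum is 4/3 at row 2 (x_2 leaves); pivot element 1.
Divide row 2 by 1; eliminate column x_3 from the other rows.
In the new row 2, the x_2 entry is the old entry divided by the pivot: 1/1 = 1.

1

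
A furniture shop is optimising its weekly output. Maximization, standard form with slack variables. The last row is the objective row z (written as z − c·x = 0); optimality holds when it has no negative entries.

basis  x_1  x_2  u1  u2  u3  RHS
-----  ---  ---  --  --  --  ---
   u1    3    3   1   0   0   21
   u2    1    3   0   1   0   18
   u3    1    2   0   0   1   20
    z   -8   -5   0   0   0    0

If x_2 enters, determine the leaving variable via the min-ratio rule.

Column x_2 entries and ratios — u1: 21/3 = 7; u2: 18/3 = 6; u3: 20/2 = 10.
Smallest ratio is 6 in the row of u2, so u2 leaves.

u2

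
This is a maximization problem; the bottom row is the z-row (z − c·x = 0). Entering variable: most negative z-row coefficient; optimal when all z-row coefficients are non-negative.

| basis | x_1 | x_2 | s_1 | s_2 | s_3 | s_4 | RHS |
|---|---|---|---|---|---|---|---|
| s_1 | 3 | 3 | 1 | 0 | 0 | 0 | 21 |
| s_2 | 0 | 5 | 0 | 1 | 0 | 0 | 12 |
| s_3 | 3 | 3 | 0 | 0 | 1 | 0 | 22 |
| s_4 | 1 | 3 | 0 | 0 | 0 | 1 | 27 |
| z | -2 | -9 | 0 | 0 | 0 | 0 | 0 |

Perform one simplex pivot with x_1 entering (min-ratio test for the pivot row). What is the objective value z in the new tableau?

14

Ratio test on column x_1 — row 1: 21/3 = 7; row 2: entry 0 ≤ 0; row 3: 22/3 = 22/3; row 4: 27/1 = 27. Minimum is 7 at row 1 (s_1 leaves); pivot element 3.
Pivot on row 1; the z-row RHS becomes 0 − (-2)·7 = 14.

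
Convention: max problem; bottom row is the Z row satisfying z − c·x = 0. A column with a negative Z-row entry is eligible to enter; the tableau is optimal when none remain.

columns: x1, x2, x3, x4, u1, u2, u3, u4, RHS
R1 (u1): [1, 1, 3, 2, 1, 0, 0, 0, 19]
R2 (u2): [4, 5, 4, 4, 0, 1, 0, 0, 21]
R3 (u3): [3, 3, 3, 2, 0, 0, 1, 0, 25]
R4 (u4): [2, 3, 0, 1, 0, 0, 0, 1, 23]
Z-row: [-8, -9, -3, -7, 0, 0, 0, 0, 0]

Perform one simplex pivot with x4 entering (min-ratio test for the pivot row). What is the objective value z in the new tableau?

Ratio test on column x4 — row 1: 19/2 = 19/2; row 2: 21/4 = 21/4; row 3: 25/2 = 25/2; row 4: 23/1 = 23. Minimum is 21/4 at row 2 (u2 leaves); pivot element 4.
Pivot on row 2; the Z-row RHS becomes 0 − (-7)·(21/4) = 147/4.

147/4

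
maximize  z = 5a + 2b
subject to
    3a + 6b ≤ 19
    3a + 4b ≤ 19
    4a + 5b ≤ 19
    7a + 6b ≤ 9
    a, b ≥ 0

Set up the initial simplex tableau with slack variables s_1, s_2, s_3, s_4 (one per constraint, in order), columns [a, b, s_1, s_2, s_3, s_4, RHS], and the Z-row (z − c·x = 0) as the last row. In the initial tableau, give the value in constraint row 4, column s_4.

Slack s_4 belongs to constraint 4; its column is the unit vector e_4, so the entry in row 4 is 1.

1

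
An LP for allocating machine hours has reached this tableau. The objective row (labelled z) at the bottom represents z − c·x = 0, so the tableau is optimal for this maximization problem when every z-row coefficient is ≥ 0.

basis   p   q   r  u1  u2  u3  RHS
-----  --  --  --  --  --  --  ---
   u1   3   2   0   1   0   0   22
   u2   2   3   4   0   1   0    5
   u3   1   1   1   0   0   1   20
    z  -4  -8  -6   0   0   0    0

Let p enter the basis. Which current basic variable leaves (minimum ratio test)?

u2

Column p entries and ratios — u1: 22/3 = 22/3; u2: 5/2 = 5/2; u3: 20/1 = 20.
Smallest ratio is 5/2 in the row of u2, so u2 leaves.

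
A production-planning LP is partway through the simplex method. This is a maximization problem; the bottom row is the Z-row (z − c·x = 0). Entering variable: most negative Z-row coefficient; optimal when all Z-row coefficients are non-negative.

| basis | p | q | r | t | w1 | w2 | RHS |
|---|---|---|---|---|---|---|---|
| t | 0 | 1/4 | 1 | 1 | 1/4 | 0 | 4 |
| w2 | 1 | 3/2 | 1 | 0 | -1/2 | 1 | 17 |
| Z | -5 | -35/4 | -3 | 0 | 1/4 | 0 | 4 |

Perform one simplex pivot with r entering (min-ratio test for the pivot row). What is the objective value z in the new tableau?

Ratio test on column r — row 1: 4/1 = 4; row 2: 17/1 = 17. Minimum is 4 at row 1 (t leaves); pivot element 1.
Pivot on row 1; the Z-row RHS becomes 4 − (-3)·4 = 16.

16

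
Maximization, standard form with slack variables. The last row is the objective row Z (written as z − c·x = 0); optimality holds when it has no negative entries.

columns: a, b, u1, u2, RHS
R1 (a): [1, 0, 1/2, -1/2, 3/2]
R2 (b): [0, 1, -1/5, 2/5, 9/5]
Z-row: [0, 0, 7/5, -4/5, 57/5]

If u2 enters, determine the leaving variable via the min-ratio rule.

b

Column u2 entries and ratios — a: -1/2 ≤ 0, skip; b: (9/5)/(2/5) = 9/2.
Smallest ratio is 9/2 in the row of b, so b leaves.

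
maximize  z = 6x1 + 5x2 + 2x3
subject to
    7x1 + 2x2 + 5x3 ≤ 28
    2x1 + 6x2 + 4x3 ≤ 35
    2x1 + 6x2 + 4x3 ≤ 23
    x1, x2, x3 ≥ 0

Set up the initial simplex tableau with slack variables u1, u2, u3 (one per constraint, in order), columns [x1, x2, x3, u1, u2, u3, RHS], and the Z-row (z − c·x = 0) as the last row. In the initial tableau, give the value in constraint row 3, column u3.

Slack u3 belongs to constraint 3; its column is the unit vector e_3, so the entry in row 3 is 1.

1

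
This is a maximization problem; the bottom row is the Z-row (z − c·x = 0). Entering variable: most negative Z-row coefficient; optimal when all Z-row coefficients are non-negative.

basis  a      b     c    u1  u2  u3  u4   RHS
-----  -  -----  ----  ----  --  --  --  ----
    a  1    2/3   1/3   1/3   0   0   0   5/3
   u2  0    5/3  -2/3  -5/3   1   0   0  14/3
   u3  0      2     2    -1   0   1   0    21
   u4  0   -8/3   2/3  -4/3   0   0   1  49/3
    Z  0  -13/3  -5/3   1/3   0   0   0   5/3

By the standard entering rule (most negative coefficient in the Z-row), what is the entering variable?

b

Negative Z-row entries: b: -13/3, c: -5/3.
The most negative is -13/3 in column b, so b enters.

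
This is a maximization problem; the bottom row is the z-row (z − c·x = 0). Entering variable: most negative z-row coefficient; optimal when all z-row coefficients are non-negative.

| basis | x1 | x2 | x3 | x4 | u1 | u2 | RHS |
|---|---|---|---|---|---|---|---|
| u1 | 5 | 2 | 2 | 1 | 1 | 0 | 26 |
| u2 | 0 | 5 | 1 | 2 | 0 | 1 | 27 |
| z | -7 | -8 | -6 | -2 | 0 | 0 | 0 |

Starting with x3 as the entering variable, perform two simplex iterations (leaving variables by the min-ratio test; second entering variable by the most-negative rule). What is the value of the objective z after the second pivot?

Ratio test on column x3 — row 1: 26/2 = 13; row 2: 27/1 = 27. Minimum is 13 at row 1 (u1 leaves); pivot element 2.
Pivot on row 1; the z-row RHS becomes 0 − (-6)·13 = 78.
Next entering variable (most negative z-row entry -2): x2.
Ratio test on column x2 — row 1: 13/1 = 13; row 2: 14/4 = 7/2. Minimum is 7/2 at row 2 (u2 leaves); pivot element 4.
After the second pivot the z-row RHS is 78 − (-2)·(7/2) = 85.

85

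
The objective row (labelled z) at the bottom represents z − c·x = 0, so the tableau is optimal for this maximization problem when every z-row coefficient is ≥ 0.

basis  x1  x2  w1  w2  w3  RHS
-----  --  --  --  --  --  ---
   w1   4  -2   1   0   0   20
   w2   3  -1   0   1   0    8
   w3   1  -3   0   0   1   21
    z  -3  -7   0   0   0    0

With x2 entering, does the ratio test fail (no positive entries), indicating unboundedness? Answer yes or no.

Every constraint-row entry in column x2 is ≤ 0, so increasing x2 is unbounded.

yes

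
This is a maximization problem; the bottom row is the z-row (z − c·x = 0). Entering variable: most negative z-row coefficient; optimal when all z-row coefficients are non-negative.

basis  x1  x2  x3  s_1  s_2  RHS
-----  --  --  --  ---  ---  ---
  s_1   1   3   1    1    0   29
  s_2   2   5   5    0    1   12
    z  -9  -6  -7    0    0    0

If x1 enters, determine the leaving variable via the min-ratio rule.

s_2

Column x1 entries and ratios — s_1: 29/1 = 29; s_2: 12/2 = 6.
Smallest ratio is 6 in the row of s_2, so s_2 leaves.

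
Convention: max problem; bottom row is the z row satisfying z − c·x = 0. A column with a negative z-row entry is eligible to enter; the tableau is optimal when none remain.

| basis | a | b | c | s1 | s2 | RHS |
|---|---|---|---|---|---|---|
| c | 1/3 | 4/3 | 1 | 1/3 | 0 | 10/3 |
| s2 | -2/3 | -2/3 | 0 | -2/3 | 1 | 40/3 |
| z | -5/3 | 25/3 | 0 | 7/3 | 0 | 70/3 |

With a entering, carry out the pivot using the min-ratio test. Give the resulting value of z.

40

Ratio test on column a — row 1: (10/3)/(1/3) = 10; row 2: entry -2/3 ≤ 0. Minimum is 10 at row 1 (c leaves); pivot element 1/3.
Pivot on row 1; the z-row RHS becomes 70/3 − (-5/3)·10 = 40.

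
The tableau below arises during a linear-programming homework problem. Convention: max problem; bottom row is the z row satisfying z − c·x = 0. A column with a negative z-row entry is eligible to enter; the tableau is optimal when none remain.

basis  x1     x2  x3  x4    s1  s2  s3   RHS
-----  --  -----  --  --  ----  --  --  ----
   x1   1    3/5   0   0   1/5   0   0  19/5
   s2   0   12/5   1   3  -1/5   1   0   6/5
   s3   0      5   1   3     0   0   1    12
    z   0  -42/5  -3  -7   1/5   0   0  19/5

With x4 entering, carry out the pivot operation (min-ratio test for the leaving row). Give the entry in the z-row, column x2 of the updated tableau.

Ratio test on column x4 — row 1: entry 0 ≤ 0; row 2: (6/5)/3 = 2/5; row 3: 12/3 = 4. Minimum is 2/5 at row 2 (s2 leaves); pivot element 3.
Divide row 2 by 3; eliminate column x4 from the other rows.
z-row update in column x2: -42/5 − (-7)·(4/5) = -14/5.

-14/5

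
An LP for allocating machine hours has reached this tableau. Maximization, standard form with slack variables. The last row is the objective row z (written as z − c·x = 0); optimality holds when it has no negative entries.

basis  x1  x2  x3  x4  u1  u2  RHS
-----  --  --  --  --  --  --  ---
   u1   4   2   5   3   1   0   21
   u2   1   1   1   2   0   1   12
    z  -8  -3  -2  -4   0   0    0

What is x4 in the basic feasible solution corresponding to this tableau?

0

x4 is not in the basis, so in the current basic feasible solution x4 = 0.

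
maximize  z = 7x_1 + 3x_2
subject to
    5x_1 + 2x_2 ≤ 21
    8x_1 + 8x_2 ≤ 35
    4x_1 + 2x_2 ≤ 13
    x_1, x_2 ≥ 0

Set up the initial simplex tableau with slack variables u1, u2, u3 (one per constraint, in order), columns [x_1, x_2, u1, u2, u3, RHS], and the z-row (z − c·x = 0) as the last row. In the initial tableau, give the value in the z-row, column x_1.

The z-row carries the negated objective coefficients: the x_1 entry is -7.

-7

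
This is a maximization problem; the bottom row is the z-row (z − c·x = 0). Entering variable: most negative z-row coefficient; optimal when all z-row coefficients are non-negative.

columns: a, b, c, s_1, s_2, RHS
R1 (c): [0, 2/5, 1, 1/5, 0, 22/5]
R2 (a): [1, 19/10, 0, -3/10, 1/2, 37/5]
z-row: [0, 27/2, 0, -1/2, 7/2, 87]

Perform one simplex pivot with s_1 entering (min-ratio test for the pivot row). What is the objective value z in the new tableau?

98

Ratio test on column s_1 — row 1: (22/5)/(1/5) = 22; row 2: entry -3/10 ≤ 0. Minimum is 22 at row 1 (c leaves); pivot element 1/5.
Pivot on row 1; the z-row RHS becomes 87 − (-1/2)·22 = 98.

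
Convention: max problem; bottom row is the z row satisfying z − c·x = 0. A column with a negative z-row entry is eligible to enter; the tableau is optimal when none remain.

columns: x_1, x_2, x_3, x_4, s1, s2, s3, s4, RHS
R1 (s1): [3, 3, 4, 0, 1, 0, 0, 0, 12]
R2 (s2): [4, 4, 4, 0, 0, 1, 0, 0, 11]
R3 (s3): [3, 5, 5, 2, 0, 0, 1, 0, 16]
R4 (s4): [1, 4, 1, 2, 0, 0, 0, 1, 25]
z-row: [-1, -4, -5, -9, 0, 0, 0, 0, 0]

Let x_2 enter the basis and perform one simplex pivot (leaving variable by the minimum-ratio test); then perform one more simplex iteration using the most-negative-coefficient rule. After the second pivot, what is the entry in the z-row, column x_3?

Ratio test on column x_2 — row 1: 12/3 = 4; row 2: 11/4 = 11/4; row 3: 16/5 = 16/5; row 4: 25/4 = 25/4. Minimum is 11/4 at row 2 (s2 leaves); pivot element 4.
Divide row 2 by 4; eliminate column x_2 from the other rows.
Second iteration: most negative z-row entry is -9 in column x_4, so x_4 enters.
Ratio test on column x_4 — row 1: entry 0 ≤ 0; row 2: entry 0 ≤ 0; row 3: (9/4)/2 = 9/8; row 4: 14/2 = 7. Minimum is 9/8 at row 3 (s3 leaves); pivot element 2.
Divide row 3 by 2; eliminate column x_4 from the other rows.
After both pivots, the entry at the z-row, column x_3 is -1.

-1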